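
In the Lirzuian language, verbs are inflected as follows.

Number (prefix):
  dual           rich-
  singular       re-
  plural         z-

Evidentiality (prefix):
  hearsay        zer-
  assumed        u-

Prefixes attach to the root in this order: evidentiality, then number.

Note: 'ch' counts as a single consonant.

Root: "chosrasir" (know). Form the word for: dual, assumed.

richuchosrasir

Attach evidentiality assumed u- → uchosrasir.
Attach number dual rich- → richuchosrasir.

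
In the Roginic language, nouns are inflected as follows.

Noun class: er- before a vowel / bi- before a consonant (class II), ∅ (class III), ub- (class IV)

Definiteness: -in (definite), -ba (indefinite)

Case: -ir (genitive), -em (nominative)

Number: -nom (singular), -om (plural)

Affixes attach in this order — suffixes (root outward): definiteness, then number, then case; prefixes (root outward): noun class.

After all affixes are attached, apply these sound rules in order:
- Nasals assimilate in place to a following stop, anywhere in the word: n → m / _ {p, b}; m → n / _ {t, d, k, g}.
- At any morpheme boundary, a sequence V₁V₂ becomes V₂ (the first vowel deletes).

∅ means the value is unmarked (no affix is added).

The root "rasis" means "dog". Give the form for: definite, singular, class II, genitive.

Attach definiteness definite -in → rasisin.
Attach number singular -nom → rasisinnom.
Attach noun class class II bi- (before consonant 'r') → birasisinnom.
Attach case genitive -ir → birasisinnomir.
Nasal assimilation: no change.
Vowel deletion: no change.

birasisinnomir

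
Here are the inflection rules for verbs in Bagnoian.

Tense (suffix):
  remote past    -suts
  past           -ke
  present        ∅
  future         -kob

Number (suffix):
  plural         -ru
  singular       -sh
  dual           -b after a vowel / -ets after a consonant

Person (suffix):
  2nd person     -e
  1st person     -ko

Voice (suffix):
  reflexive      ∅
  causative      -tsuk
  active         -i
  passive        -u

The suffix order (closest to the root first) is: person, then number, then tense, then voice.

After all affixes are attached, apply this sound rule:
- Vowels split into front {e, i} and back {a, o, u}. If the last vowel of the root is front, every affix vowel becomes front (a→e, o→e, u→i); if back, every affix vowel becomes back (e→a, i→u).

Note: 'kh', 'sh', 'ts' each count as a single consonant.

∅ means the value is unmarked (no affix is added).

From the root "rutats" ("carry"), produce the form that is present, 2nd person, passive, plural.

Attach person 2nd person -e → rutatse.
Attach number plural -ru → rutatseru.
tense = present: zero marking, form stays rutatseru.
Attach voice passive -u → rutatseruu.
Apply vowel harmony: rutatseruu → rutatsaruu.

rutatsaruu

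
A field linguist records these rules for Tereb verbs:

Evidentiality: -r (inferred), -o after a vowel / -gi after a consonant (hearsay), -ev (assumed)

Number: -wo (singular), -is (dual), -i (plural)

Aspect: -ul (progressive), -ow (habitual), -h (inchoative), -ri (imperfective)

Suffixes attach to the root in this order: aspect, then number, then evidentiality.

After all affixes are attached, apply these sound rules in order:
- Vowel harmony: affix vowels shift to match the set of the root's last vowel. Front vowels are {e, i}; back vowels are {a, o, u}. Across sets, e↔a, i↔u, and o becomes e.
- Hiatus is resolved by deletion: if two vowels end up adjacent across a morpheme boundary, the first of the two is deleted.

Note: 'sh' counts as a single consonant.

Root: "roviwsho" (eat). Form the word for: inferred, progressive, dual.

Attach aspect progressive -ul → roviwshoul.
Attach number dual -is → roviwshoulis.
Attach evidentiality inferred -r → roviwshoulisr.
Apply vowel harmony: roviwshoulisr → roviwshoulusr.
Apply vowel deletion: roviwshoulusr → roviwshulusr.

roviwshulusr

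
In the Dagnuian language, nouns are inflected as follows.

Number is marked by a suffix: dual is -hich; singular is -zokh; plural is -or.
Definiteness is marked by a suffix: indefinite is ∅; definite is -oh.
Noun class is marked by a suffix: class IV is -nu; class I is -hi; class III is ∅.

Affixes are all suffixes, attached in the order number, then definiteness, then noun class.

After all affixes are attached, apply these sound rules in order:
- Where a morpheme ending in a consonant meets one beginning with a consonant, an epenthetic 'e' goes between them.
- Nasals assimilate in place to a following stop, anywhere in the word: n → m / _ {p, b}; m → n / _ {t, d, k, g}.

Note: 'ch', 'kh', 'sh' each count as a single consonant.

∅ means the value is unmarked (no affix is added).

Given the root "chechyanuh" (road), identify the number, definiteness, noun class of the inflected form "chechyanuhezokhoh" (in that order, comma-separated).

Segment: chechyanuh-zokh-oh.
number: -zokh → singular.
definiteness: -oh → definite.
noun class: ∅ → class III.

singular, definite, class III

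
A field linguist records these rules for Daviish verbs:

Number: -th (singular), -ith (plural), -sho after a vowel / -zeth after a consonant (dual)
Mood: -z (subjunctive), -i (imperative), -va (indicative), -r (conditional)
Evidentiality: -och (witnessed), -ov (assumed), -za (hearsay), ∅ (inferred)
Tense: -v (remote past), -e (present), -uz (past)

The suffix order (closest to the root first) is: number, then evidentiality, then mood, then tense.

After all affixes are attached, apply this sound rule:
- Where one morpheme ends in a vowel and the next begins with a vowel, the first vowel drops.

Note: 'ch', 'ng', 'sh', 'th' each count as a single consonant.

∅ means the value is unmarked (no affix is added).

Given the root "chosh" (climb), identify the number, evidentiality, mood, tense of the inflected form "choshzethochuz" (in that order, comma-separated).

Segment: chosh-zeth-och-i-uz.
number: -sho/zeth → dual.
evidentiality: -och → witnessed.
mood: -i → imperative.
tense: -uz → past.

dual, witnessed, imperative, past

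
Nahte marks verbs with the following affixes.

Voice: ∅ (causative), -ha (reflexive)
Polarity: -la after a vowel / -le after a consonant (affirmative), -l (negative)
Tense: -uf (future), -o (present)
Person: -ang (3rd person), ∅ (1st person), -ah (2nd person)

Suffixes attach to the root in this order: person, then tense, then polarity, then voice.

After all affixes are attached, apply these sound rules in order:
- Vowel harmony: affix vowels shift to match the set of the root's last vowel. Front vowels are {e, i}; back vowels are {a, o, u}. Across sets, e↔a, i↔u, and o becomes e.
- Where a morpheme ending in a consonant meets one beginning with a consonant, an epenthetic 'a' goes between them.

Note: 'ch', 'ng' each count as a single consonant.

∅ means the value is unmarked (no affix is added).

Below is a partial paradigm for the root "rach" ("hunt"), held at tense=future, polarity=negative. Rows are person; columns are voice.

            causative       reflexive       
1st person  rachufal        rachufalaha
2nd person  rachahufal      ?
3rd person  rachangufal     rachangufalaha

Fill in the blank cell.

Attach person 2nd person -ah → rachah.
Attach tense future -uf → rachahuf.
Attach polarity negative -l → rachahufl.
Attach voice reflexive -ha → rachahuflha.
Vowel harmony: no change.
Apply epenthesis: rachahuflha → rachahufalaha.

rachahufalaha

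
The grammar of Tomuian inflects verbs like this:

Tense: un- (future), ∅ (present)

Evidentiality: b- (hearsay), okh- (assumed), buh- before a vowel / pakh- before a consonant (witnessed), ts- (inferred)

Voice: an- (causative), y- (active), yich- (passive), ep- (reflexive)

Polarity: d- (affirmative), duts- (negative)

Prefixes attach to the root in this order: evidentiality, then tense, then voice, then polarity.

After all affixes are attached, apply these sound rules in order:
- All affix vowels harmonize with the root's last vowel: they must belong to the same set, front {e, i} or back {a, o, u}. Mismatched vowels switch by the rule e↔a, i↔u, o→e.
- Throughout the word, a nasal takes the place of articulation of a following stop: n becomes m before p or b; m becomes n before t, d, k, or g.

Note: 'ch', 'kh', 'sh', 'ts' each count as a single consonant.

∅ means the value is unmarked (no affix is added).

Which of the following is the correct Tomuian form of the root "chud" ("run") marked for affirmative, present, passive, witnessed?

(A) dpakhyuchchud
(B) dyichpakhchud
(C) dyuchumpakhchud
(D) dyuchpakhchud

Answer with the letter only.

D

Attach evidentiality witnessed pakh- (before consonant 'ch') → pakhchud.
tense = present: zero marking, form stays pakhchud.
Attach voice passive yich- → yichpakhchud.
Attach polarity affirmative d- → dyichpakhchud.
Apply vowel harmony: dyichpakhchud → dyuchpakhchud.
Nasal assimilation: no change.
So the correct form is dyuchpakhchud, option (D).
(A) dpakhyuchchud is wrong: it has the affixes in the wrong order.
(B) dyichpakhchud is wrong: it fails to apply the sound rule(s).
(C) dyuchumpakhchud is wrong: it uses future instead of present for tense.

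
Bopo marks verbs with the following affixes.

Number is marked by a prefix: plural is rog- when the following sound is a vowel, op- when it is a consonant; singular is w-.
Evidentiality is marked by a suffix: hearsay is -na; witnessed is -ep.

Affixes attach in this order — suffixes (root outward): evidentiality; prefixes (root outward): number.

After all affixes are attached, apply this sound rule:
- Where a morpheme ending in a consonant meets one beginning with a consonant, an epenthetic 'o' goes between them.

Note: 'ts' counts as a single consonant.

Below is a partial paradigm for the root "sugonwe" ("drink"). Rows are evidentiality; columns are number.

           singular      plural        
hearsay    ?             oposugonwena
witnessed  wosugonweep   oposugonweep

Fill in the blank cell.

wosugonwena

Attach evidentiality hearsay -na → sugonwena.
Attach number singular w- → wsugonwena.
Apply epenthesis: wsugonwena → wosugonwena.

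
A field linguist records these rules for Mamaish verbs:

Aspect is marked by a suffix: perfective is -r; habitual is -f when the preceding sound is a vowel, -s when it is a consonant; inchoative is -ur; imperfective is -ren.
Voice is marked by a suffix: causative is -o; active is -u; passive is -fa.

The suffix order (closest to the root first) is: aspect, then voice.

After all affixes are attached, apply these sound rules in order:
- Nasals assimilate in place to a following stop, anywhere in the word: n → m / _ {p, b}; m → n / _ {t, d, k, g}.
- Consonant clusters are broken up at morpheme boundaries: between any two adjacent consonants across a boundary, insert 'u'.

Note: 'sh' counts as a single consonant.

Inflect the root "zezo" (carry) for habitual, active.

Attach aspect habitual -f (after vowel 'o') → zezof.
Attach voice active -u → zezofu.
Nasal assimilation: no change.
Epenthesis: no change.

zezofu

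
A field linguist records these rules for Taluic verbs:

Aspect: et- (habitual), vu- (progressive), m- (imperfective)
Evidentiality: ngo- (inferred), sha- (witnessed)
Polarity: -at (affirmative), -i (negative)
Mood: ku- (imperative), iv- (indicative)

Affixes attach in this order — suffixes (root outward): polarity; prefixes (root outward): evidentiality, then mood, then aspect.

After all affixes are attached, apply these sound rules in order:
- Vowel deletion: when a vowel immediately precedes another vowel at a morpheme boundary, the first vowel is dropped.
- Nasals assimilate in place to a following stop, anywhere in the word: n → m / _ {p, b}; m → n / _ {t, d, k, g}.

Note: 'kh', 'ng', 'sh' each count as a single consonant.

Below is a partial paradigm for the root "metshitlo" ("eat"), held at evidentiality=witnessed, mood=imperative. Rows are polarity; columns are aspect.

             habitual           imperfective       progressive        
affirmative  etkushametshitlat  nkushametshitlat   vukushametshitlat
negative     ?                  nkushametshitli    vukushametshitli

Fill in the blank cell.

Attach polarity negative -i → metshitloi.
Attach evidentiality witnessed sha- → shametshitloi.
Attach mood imperative ku- → kushametshitloi.
Attach aspect habitual et- → etkushametshitloi.
Apply vowel deletion: etkushametshitloi → etkushametshitli.
Nasal assimilation: no change.

etkushametshitli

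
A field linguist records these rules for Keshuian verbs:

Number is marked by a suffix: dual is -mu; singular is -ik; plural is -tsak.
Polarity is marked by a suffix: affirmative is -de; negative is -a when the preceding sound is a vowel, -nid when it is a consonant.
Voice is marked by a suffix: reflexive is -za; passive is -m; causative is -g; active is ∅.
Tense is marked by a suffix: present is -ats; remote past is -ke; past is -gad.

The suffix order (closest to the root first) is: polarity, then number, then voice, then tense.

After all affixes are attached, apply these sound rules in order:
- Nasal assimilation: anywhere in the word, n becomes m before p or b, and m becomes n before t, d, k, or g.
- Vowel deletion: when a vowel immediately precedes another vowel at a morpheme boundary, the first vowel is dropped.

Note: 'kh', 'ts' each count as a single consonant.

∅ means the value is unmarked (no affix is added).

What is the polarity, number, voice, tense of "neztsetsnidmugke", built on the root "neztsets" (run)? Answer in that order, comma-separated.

negative, dual, causative, remote past

Segment: neztsets-nid-mu-g-ke.
polarity: -a/nid → negative.
number: -mu → dual.
voice: -g → causative.
tense: -ke → remote past.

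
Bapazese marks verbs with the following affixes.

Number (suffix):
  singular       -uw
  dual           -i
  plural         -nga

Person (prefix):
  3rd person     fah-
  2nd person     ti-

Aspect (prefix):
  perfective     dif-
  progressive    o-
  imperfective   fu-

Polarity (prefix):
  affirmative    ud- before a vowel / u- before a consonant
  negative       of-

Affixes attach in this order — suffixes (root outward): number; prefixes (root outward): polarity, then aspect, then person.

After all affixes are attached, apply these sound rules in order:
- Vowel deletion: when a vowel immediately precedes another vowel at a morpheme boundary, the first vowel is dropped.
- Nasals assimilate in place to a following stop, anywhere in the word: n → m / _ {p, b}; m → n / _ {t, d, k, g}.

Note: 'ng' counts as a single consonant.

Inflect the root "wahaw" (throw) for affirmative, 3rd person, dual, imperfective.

fahfuwahawi

Attach number dual -i → wahawi.
Attach polarity affirmative u- (before consonant 'w') → uwahawi.
Attach aspect imperfective fu- → fuuwahawi.
Attach person 3rd person fah- → fahfuuwahawi.
Apply vowel deletion: fahfuuwahawi → fahfuwahawi.
Nasal assimilation: no change.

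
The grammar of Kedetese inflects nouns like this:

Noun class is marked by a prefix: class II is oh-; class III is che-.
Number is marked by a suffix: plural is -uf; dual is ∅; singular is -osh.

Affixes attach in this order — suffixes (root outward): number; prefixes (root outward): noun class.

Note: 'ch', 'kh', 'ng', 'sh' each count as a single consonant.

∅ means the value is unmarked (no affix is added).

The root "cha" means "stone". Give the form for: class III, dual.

checha

number = dual: zero marking, form stays cha.
Attach noun class class III che- → checha.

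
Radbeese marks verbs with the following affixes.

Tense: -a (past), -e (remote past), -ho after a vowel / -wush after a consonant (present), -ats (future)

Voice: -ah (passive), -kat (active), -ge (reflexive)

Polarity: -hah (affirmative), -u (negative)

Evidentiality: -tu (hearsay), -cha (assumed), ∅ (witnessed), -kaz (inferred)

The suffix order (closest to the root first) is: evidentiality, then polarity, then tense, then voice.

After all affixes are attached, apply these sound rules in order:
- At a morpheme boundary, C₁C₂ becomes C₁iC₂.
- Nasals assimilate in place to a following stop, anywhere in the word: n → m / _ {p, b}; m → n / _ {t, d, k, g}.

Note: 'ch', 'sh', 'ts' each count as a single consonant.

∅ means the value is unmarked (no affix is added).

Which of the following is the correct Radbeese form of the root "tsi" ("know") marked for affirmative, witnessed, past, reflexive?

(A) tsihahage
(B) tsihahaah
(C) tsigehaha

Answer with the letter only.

evidentiality = witnessed: zero marking, form stays tsi.
Attach polarity affirmative -hah → tsihah.
Attach tense past -a → tsihaha.
Attach voice reflexive -ge → tsihahage.
Epenthesis: no change.
Nasal assimilation: no change.
So the correct form is tsihahage, option (A).
(C) tsigehaha is wrong: it has the affixes in the wrong order.
(B) tsihahaah is wrong: it uses passive instead of reflexive for voice.

A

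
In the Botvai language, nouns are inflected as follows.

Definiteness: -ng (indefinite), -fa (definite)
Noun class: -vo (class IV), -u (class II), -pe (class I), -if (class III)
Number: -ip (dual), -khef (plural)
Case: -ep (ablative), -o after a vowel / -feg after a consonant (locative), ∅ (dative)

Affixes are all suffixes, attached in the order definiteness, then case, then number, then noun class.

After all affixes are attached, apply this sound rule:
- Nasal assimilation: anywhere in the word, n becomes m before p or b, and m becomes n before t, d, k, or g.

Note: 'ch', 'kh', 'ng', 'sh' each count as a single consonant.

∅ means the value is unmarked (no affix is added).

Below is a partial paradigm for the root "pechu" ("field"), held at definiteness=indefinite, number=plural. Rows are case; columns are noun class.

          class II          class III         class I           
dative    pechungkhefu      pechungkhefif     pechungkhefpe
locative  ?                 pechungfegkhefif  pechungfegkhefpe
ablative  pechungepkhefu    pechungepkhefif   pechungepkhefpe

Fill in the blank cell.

Attach definiteness indefinite -ng → pechung.
Attach case locative -feg (after consonant 'ng') → pechungfeg.
Attach number plural -khef → pechungfegkhef.
Attach noun class class II -u → pechungfegkhefu.
Nasal assimilation: no change.

pechungfegkhefu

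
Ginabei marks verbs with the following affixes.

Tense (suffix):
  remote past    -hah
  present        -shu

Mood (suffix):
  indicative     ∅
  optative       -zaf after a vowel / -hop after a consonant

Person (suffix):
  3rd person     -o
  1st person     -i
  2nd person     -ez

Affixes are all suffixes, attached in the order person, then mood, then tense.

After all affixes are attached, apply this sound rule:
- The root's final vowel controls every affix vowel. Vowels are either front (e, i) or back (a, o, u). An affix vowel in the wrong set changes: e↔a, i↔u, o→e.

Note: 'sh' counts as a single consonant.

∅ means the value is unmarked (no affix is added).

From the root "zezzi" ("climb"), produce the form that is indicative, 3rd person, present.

Attach person 3rd person -o → zezzio.
mood = indicative: zero marking, form stays zezzio.
Attach tense present -shu → zezzioshu.
Apply vowel harmony: zezzioshu → zezzieshi.

zezzieshi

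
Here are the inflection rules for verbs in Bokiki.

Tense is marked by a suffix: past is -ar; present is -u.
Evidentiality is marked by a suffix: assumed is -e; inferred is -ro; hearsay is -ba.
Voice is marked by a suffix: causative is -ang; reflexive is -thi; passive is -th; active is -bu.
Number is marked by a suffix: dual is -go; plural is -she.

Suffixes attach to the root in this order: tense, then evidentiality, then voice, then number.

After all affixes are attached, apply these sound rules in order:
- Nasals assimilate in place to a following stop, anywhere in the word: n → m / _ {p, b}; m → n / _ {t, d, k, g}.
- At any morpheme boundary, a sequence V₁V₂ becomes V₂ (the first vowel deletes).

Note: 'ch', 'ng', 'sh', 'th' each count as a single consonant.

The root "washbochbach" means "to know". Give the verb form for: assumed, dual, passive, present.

Attach tense present -u → washbochbachu.
Attach evidentiality assumed -e → washbochbachue.
Attach voice passive -th → washbochbachueth.
Attach number dual -go → washbochbachuethgo.
Nasal assimilation: no change.
Apply vowel deletion: washbochbachuethgo → washbochbachethgo.

washbochbachethgo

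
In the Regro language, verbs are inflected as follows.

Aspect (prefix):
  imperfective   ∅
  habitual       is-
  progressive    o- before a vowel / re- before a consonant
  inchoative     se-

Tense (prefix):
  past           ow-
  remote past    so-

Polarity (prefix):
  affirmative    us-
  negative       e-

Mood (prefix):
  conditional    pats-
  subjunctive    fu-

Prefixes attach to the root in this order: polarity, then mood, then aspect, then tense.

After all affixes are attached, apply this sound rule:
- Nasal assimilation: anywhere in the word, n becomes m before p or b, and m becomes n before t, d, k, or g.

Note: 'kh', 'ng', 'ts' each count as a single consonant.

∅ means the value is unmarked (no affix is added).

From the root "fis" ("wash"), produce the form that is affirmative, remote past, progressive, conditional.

sorepatsusfis

Attach polarity affirmative us- → usfis.
Attach mood conditional pats- → patsusfis.
Attach aspect progressive re- (before consonant 'p') → repatsusfis.
Attach tense remote past so- → sorepatsusfis.
Nasal assimilation: no change.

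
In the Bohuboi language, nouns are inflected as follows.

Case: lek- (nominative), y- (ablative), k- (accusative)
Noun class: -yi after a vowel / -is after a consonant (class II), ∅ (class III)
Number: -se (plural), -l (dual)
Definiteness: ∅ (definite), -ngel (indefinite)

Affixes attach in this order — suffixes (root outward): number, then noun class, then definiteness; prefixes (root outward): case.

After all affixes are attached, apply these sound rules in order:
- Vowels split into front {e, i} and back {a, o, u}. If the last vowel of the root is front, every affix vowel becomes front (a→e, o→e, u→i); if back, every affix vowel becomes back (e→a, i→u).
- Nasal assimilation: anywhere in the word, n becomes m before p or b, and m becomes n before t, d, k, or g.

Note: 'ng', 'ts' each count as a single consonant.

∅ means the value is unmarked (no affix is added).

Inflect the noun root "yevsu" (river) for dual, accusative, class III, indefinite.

Attach number dual -l → yevsul.
noun class = class III: zero marking, form stays yevsul.
Attach definiteness indefinite -ngel → yevsulngel.
Attach case accusative k- → kyevsulngel.
Apply vowel harmony: kyevsulngel → kyevsulngal.
Nasal assimilation: no change.

kyevsulngal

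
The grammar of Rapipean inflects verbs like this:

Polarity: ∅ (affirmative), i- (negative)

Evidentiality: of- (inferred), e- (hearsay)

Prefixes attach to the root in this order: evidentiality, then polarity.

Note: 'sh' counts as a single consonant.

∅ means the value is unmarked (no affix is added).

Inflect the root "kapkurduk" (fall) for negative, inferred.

iofkapkurduk

Attach evidentiality inferred of- → ofkapkurduk.
Attach polarity negative i- → iofkapkurduk.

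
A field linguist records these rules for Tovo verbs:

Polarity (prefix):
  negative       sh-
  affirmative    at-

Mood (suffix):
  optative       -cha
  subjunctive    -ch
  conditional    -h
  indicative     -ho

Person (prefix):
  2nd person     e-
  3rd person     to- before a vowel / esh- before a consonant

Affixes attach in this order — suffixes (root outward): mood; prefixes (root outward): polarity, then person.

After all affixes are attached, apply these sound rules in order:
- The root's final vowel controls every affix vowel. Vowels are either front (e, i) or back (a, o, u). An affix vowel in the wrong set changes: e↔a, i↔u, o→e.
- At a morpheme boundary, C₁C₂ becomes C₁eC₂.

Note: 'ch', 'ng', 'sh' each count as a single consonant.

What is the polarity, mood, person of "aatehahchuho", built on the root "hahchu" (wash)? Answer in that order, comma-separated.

Segment: e-at-hahchu-ho.
polarity: at- → affirmative.
mood: -ho → indicative.
person: e- → 2nd person.

affirmative, indicative, 2nd person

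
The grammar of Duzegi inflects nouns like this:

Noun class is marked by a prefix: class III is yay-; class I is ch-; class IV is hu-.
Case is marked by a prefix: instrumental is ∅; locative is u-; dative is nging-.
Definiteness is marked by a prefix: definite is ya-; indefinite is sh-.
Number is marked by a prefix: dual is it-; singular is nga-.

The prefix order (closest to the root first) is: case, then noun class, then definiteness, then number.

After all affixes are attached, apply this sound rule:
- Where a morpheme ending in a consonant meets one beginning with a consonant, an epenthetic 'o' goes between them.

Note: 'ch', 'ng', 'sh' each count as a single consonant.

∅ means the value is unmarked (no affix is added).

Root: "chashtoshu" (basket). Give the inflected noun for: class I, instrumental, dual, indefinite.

case = instrumental: zero marking, form stays chashtoshu.
Attach noun class class I ch- → chchashtoshu.
Attach definiteness indefinite sh- → shchchashtoshu.
Attach number dual it- → itshchchashtoshu.
Apply epenthesis: itshchchashtoshu → itoshochochashtoshu.

itoshochochashtoshu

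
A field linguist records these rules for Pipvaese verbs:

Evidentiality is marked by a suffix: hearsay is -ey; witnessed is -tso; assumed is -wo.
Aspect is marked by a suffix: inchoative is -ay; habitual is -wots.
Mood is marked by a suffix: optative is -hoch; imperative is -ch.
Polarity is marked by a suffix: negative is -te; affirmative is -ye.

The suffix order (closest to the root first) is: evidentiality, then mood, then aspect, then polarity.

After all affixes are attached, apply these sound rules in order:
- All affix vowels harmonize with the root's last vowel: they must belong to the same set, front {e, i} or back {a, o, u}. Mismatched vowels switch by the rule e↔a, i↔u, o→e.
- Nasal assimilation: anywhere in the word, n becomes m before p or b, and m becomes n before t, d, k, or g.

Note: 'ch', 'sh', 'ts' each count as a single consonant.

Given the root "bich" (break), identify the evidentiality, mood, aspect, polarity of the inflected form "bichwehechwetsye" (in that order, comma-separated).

Segment: bich-wo-hoch-wots-ye.
evidentiality: -wo → assumed.
mood: -hoch → optative.
aspect: -wots → habitual.
polarity: -ye → affirmative.

assumed, optative, habitual, affirmative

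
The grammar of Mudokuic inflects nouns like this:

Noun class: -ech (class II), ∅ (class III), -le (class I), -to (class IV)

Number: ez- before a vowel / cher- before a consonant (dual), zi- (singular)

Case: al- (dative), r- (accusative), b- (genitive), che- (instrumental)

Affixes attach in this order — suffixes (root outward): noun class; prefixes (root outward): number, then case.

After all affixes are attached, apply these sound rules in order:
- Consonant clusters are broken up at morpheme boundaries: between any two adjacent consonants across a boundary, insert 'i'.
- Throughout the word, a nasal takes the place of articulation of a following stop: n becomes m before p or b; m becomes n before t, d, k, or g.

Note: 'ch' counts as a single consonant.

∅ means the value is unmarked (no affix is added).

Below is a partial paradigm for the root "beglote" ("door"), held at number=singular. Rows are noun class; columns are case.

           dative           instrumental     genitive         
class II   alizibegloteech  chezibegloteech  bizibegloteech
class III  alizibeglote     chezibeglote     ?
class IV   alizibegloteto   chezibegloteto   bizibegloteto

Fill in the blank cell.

noun class = class III: zero marking, form stays beglote.
Attach number singular zi- → zibeglote.
Attach case genitive b- → bzibeglote.
Apply epenthesis: bzibeglote → bizibeglote.
Nasal assimilation: no change.

bizibeglote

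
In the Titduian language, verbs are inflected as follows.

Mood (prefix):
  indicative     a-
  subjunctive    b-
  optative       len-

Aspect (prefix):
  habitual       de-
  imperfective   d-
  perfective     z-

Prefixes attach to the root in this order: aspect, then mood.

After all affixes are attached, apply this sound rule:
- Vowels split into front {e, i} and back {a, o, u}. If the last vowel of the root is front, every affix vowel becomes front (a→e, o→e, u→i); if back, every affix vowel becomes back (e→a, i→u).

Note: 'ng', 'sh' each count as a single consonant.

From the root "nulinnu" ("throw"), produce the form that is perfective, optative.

lanznulinnu

Attach aspect perfective z- → znulinnu.
Attach mood optative len- → lenznulinnu.
Apply vowel harmony: lenznulinnu → lanznulinnu.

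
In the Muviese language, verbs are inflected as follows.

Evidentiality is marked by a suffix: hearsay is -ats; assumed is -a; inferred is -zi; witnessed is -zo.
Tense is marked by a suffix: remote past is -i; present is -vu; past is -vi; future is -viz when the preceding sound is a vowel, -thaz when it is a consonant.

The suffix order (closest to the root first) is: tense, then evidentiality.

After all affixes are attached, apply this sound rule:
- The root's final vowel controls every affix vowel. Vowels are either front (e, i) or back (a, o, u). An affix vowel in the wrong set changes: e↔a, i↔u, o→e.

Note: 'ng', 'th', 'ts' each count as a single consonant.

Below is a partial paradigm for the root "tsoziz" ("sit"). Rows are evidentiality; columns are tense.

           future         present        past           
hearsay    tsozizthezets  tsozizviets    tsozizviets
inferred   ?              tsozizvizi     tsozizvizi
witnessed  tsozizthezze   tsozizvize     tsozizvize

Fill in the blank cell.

tsozizthezzi

Attach tense future -thaz (after consonant 'z') → tsozizthaz.
Attach evidentiality inferred -zi → tsozizthazzi.
Apply vowel harmony: tsozizthazzi → tsozizthezzi.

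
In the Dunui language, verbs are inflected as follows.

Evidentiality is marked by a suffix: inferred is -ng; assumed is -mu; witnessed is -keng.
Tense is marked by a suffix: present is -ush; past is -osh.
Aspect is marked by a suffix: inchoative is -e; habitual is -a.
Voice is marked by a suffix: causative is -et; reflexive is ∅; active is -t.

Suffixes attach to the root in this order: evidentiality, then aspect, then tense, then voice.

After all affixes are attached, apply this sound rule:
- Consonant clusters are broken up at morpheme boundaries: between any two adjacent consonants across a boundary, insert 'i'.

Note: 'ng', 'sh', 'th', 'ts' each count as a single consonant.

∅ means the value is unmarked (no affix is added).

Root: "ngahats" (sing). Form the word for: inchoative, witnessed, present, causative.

ngahatsikengeushet

Attach evidentiality witnessed -keng → ngahatskeng.
Attach aspect inchoative -e → ngahatskenge.
Attach tense present -ush → ngahatskengeush.
Attach voice causative -et → ngahatskengeushet.
Apply epenthesis: ngahatskengeushet → ngahatsikengeushet.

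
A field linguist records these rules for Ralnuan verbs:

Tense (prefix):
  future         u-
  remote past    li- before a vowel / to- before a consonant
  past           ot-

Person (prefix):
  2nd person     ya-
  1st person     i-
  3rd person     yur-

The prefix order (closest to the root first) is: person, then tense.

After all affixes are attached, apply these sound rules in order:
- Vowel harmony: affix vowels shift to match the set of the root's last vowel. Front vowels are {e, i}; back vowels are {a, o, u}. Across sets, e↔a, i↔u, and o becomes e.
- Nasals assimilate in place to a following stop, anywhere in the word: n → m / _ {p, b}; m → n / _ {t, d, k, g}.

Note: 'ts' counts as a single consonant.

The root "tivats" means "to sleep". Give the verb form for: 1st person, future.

uutivats

Attach person 1st person i- → itivats.
Attach tense future u- → uitivats.
Apply vowel harmony: uitivats → uutivats.
Nasal assimilation: no change.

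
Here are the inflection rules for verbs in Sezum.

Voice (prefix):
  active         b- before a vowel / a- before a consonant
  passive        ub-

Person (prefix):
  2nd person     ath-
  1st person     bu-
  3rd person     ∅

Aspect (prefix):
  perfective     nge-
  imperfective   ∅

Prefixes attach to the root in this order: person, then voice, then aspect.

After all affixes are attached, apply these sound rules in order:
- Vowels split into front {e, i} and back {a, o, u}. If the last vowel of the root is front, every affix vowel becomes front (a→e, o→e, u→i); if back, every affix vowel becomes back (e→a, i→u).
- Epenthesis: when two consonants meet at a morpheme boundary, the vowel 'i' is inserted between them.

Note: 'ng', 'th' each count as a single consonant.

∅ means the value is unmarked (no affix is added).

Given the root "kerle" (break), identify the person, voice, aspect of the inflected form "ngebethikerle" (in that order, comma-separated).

2nd person, active, perfective

Segment: nge-b-ath-kerle.
person: ath- → 2nd person.
voice: b/a- → active.
aspect: nge- → perfective.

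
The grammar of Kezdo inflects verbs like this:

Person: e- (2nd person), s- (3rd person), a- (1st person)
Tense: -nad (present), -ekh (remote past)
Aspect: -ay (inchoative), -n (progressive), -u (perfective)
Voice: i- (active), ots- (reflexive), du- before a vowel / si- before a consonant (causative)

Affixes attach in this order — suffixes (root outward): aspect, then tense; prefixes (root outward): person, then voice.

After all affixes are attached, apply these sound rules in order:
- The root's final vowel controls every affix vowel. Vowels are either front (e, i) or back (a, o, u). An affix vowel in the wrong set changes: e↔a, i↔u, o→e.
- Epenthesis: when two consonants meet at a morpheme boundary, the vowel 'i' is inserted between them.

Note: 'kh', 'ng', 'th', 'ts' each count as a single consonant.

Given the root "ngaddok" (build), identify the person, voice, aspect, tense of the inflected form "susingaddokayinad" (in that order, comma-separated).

3rd person, causative, inchoative, present

Segment: si-s-ngaddok-ay-nad.
person: s- → 3rd person.
voice: du/si- → causative.
aspect: -ay → inchoative.
tense: -nad → present.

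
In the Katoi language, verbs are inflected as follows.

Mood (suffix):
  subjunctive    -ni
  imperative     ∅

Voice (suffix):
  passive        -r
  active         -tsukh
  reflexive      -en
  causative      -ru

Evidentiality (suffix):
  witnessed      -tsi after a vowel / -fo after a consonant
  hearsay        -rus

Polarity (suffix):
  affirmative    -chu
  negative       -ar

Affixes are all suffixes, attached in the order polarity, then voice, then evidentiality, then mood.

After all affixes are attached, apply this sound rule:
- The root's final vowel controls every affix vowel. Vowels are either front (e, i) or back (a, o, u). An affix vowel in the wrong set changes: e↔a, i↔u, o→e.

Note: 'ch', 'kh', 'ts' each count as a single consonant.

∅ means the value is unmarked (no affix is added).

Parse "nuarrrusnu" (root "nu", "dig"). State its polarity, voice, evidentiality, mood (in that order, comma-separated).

Segment: nu-ar-r-rus-ni.
polarity: -ar → negative.
voice: -r → passive.
evidentiality: -rus → hearsay.
mood: -ni → subjunctive.

negative, passive, hearsay, subjunctive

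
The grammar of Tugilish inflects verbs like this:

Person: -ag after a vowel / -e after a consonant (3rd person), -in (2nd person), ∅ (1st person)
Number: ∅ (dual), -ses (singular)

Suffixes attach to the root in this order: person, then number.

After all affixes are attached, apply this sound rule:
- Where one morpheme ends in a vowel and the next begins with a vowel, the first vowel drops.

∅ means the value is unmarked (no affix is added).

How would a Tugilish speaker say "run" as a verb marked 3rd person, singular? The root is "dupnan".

Attach person 3rd person -e (after consonant 'n') → dupnane.
Attach number singular -ses → dupnaneses.
Vowel deletion: no change.

dupnaneses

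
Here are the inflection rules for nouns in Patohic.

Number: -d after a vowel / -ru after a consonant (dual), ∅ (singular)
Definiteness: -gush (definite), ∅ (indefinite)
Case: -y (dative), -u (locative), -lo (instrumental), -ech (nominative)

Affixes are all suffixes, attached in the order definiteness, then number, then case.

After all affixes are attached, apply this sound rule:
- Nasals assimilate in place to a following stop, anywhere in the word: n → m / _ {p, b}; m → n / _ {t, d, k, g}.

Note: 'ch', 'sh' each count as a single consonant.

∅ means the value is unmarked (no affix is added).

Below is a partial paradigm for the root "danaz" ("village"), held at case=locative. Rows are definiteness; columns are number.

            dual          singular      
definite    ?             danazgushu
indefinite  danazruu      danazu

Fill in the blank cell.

danazgushruu

Attach definiteness definite -gush → danazgush.
Attach number dual -ru (after consonant 'sh') → danazgushru.
Attach case locative -u → danazgushruu.
Nasal assimilation: no change.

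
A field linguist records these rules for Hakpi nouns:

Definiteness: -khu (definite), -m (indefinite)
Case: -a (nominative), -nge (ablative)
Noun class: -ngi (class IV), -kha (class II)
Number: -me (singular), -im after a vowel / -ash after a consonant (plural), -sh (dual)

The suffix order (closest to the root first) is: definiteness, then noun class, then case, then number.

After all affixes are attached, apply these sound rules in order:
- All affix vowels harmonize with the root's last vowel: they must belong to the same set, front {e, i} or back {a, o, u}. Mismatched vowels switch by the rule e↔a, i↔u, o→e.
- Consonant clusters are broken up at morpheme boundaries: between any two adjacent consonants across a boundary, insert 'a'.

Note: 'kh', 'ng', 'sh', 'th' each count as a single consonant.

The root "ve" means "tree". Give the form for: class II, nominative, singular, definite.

Attach definiteness definite -khu → vekhu.
Attach noun class class II -kha → vekhukha.
Attach case nominative -a → vekhukhaa.
Attach number singular -me → vekhukhaame.
Apply vowel harmony: vekhukhaame → vekhikheeme.
Epenthesis: no change.

vekhikheeme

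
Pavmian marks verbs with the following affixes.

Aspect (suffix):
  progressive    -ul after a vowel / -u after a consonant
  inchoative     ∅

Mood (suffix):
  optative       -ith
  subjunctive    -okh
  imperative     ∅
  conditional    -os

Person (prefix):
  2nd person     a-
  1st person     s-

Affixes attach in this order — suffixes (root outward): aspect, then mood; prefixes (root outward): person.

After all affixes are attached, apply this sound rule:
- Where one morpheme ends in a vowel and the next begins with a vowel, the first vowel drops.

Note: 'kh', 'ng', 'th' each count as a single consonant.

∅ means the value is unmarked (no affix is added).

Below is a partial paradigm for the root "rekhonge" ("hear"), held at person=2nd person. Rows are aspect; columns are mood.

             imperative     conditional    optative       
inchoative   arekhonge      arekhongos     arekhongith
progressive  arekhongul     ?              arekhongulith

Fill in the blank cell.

Attach aspect progressive -ul (after vowel 'e') → rekhongeul.
Attach mood conditional -os → rekhongeulos.
Attach person 2nd person a- → arekhongeulos.
Apply vowel deletion: arekhongeulos → arekhongulos.

arekhongulos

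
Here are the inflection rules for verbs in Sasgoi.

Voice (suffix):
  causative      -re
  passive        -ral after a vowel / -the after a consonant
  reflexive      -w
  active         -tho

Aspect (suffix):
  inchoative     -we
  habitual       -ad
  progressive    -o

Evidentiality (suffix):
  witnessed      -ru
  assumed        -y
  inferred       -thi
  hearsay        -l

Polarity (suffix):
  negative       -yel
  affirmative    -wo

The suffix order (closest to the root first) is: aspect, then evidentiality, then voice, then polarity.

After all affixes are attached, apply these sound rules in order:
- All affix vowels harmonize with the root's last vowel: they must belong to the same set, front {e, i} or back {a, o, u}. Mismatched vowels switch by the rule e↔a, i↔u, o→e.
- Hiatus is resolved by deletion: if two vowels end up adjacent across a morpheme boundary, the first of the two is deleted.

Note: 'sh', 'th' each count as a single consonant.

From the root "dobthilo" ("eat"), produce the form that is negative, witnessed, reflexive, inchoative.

dobthilowaruwyal

Attach aspect inchoative -we → dobthilowe.
Attach evidentiality witnessed -ru → dobthiloweru.
Attach voice reflexive -w → dobthiloweruw.
Attach polarity negative -yel → dobthiloweruwyel.
Apply vowel harmony: dobthiloweruwyel → dobthilowaruwyal.
Vowel deletion: no change.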